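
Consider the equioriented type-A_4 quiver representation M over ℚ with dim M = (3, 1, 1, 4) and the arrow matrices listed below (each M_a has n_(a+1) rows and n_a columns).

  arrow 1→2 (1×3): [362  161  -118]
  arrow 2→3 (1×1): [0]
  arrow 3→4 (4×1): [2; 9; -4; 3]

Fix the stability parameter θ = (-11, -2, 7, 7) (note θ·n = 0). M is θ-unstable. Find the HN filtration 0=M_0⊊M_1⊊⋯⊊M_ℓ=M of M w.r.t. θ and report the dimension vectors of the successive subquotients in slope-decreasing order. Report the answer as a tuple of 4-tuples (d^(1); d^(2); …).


Via rank(M_{q-1}∘⋯∘M_p): M ≅ I[1,1]^2, I[1,2], I[3,4], I[4,4]^3.
μ_θ-semistable layers: μ^(1)=7; μ^(2)=-2; μ^(3)=-11

((0, 0, 1, 4); (0, 1, 0, 0); (3, 0, 0, 0))


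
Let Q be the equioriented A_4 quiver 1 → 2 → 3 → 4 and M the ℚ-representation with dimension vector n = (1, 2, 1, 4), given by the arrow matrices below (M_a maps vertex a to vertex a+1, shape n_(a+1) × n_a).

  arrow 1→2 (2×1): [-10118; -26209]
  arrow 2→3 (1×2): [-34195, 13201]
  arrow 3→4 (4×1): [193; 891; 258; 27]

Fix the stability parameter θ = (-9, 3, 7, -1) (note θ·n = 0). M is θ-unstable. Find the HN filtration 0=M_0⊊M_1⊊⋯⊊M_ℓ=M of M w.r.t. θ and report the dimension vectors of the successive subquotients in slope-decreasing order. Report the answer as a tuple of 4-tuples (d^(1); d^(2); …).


Interval decomposition of M: I[1,4], I[2,2], I[4,4]^3.
HN type (ℓ=3): μ^(1)=3; μ^(2)=-1; μ^(3)=-9

((0, 2, 1, 1); (0, 0, 0, 3); (1, 0, 0, 0))


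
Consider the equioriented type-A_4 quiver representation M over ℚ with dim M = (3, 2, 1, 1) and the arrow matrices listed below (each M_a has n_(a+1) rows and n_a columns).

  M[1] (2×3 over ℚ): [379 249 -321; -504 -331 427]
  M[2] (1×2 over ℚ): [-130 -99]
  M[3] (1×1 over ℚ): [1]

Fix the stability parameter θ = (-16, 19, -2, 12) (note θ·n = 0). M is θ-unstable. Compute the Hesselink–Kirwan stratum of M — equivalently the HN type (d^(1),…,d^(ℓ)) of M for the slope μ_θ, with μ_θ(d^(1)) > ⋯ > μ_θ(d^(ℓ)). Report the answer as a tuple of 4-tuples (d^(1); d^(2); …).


Interval decomposition of M: I[1,1], I[1,2], I[1,4].
HN type (ℓ=4): μ^(1)=19; μ^(2)=12; μ^(3)=17/2; μ^(4)=-16

((0, 1, 0, 0); (0, 0, 0, 1); (0, 1, 1, 0); (3, 0, 0, 0))


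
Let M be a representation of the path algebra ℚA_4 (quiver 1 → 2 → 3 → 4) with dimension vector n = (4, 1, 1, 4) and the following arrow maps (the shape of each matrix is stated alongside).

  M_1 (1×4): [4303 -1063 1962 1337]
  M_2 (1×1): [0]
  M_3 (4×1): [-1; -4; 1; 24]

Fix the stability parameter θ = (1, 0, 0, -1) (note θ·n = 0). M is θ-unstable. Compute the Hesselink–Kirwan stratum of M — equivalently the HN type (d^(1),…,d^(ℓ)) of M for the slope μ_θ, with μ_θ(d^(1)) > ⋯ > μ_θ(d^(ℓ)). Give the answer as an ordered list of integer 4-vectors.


Via rank(M_{q-1}∘⋯∘M_p): M ≅ I[1,1]^3, I[1,2], I[3,4], I[4,4]^3.
μ_θ-semistable layers: μ^(1)=1; μ^(2)=1/2; μ^(3)=-1/2; μ^(4)=-1

((3, 0, 0, 0); (1, 1, 0, 0); (0, 0, 1, 1); (0, 0, 0, 3))


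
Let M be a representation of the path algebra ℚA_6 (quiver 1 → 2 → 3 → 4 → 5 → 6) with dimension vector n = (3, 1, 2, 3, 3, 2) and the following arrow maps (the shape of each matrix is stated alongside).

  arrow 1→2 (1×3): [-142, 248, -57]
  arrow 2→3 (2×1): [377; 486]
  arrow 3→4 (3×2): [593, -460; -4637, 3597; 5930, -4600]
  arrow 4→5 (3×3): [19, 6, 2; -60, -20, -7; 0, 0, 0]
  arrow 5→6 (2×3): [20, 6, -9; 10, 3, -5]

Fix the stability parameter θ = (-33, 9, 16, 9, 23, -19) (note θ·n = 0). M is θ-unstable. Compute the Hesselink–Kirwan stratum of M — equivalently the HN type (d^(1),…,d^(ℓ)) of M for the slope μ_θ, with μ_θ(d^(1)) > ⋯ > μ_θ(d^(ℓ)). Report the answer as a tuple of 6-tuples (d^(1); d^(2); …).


Via rank(M_{q-1}∘⋯∘M_p): M ≅ I[1,1]^2, I[1,5], I[3,4], I[4,6], I[5,6].
μ_θ-semistable layers: μ^(1)=23; μ^(2)=25/2; μ^(3)=9; μ^(4)=13/3; μ^(5)=2; μ^(6)=-33

((0, 0, 0, 0, 1, 0); (0, 0, 2, 2, 0, 0); (0, 1, 0, 0, 0, 0); (0, 0, 0, 1, 1, 1); (0, 0, 0, 0, 1, 1); (3, 0, 0, 0, 0, 0))


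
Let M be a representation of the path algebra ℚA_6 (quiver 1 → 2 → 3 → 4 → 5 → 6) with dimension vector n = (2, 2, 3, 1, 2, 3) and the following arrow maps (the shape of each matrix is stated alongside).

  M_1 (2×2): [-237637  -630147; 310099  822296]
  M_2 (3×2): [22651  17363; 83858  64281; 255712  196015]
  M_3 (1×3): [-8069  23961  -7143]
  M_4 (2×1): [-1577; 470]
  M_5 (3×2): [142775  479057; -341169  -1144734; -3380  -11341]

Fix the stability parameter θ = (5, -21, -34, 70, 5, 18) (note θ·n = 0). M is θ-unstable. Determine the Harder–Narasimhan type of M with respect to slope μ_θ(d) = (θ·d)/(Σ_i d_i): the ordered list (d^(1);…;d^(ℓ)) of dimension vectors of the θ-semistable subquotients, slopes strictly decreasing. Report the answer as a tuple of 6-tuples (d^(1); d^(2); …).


Barcode: M ≅ I[1,3], I[1,6], I[3,3], I[5,6], I[6,6]. HN layers by μ_θ (5 steps, strictly decreasing):
  μ^(1)=31; μ^(2)=18; μ^(3)=5; μ^(4)=-50/3; μ^(5)=-34

((0, 0, 0, 1, 1, 1); (0, 0, 0, 0, 0, 2); (0, 0, 0, 0, 1, 0); (2, 2, 2, 0, 0, 0); (0, 0, 1, 0, 0, 0))


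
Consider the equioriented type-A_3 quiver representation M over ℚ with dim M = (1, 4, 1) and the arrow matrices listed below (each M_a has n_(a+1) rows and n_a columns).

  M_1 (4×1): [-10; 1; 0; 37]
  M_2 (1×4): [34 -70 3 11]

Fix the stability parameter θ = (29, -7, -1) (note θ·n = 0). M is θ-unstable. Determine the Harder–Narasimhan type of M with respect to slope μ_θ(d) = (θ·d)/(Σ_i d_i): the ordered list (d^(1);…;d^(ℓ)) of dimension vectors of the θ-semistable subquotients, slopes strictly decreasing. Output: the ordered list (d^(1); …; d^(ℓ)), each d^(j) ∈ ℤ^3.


Barcode: M ≅ I[1,3], I[2,2]^3. HN layers by μ_θ (2 steps, strictly decreasing):
  μ^(1)=7; μ^(2)=-7

((1, 1, 1); (0, 3, 0))


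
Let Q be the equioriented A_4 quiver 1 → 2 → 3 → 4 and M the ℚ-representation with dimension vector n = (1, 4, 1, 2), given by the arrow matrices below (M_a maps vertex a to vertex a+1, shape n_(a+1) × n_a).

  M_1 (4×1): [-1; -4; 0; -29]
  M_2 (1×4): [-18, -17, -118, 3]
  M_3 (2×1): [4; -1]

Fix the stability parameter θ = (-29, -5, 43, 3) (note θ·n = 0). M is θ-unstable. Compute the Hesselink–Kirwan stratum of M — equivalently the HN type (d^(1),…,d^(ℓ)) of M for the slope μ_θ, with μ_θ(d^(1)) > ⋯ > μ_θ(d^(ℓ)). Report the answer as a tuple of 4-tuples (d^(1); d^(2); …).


Via rank(M_{q-1}∘⋯∘M_p): M ≅ I[1,4], I[2,2]^3, I[4,4].
μ_θ-semistable layers: μ^(1)=23; μ^(2)=3; μ^(3)=-5; μ^(4)=-29

((0, 0, 1, 1); (0, 0, 0, 1); (0, 4, 0, 0); (1, 0, 0, 0))


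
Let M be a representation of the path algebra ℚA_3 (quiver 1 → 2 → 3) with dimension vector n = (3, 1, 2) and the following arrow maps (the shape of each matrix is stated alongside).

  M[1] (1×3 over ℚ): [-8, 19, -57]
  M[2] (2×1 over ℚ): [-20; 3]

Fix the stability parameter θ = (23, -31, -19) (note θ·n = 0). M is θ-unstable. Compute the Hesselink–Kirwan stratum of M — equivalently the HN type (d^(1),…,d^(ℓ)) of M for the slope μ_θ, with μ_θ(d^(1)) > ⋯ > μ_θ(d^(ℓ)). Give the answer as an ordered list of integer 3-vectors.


Interval decomposition of M: I[1,1]^2, I[1,3], I[3,3].
HN type (ℓ=3): μ^(1)=23; μ^(2)=-9; μ^(3)=-19

((2, 0, 0); (1, 1, 1); (0, 0, 1))


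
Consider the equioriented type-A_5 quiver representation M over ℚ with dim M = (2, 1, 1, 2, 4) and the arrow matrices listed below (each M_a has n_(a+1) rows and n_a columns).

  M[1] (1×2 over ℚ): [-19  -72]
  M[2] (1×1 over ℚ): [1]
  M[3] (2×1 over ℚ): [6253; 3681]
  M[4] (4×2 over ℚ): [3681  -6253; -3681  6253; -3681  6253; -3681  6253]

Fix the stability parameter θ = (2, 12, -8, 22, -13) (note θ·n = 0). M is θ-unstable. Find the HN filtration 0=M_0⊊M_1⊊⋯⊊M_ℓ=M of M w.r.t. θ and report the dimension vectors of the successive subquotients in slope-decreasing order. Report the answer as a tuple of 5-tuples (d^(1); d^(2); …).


Via rank(M_{q-1}∘⋯∘M_p): M ≅ I[1,1], I[1,4], I[4,5], I[5,5]^3.
μ_θ-semistable layers: μ^(1)=22; μ^(2)=9/2; μ^(3)=2; μ^(4)=-13

((0, 0, 0, 1, 0); (0, 0, 0, 1, 1); (2, 1, 1, 0, 0); (0, 0, 0, 0, 3))


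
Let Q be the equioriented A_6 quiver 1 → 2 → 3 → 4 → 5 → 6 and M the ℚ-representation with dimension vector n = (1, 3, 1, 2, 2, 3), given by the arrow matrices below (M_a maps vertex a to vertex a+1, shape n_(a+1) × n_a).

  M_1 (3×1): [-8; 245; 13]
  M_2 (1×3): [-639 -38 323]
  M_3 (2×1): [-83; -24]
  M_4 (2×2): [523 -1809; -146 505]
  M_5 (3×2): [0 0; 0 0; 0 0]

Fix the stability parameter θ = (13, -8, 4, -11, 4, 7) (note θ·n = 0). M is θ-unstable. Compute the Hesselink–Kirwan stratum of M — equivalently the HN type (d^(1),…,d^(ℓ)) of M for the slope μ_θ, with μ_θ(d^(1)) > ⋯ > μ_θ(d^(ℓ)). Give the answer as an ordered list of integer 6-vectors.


Via rank(M_{q-1}∘⋯∘M_p): M ≅ I[1,5], I[2,2]^2, I[4,5], I[6,6]^3.
μ_θ-semistable layers: μ^(1)=7; μ^(2)=4; μ^(3)=-1/2; μ^(4)=-8; μ^(5)=-11

((0, 0, 0, 0, 0, 3); (0, 0, 0, 0, 2, 0); (1, 1, 1, 1, 0, 0); (0, 2, 0, 0, 0, 0); (0, 0, 0, 1, 0, 0))


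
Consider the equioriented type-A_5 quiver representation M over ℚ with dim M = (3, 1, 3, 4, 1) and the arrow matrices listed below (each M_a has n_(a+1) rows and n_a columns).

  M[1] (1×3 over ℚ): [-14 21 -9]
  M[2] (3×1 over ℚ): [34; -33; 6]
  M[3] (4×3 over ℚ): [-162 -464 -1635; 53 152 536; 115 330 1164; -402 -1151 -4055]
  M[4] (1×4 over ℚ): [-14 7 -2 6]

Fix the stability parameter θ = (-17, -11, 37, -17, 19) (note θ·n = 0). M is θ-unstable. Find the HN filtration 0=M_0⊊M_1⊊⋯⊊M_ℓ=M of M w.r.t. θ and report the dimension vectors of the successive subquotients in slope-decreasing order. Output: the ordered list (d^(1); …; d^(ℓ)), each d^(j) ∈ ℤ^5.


Via rank(M_{q-1}∘⋯∘M_p): M ≅ I[1,1]^2, I[1,4], I[3,4], I[3,5], I[4,4].
μ_θ-semistable layers: μ^(1)=19; μ^(2)=10; μ^(3)=-11; μ^(4)=-17

((0, 0, 0, 0, 1); (0, 0, 3, 3, 0); (0, 1, 0, 0, 0); (3, 0, 0, 1, 0))


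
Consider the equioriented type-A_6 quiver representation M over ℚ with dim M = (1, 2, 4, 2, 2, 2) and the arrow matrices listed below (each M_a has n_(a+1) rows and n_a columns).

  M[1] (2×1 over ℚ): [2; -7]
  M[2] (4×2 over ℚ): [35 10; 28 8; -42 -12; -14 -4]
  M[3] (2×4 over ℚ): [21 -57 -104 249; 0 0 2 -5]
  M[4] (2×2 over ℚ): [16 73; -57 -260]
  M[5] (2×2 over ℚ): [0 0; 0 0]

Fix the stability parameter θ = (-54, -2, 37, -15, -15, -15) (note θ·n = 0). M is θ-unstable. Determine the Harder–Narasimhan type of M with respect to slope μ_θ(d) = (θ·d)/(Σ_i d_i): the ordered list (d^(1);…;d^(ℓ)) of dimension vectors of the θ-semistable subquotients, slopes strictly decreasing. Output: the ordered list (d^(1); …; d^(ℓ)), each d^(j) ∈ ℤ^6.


Interval decomposition of M: I[1,2], I[2,5], I[3,3]^2, I[3,5], I[6,6]^2.
HN type (ℓ=5): μ^(1)=37; μ^(2)=7/3; μ^(3)=-2; μ^(4)=-15; μ^(5)=-54

((0, 0, 2, 0, 0, 0); (0, 0, 2, 2, 2, 0); (0, 2, 0, 0, 0, 0); (0, 0, 0, 0, 0, 2); (1, 0, 0, 0, 0, 0))


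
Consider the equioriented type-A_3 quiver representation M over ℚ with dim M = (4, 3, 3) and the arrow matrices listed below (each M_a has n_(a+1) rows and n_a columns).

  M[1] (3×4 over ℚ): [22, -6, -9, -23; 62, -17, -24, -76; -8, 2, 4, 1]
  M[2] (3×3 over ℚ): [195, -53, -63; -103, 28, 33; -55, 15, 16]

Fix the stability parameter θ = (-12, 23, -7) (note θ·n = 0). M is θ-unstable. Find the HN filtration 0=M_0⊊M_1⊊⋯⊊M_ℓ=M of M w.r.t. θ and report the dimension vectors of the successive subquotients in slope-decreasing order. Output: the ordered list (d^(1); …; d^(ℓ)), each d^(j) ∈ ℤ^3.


Barcode: M ≅ I[1,1], I[1,3]^3. HN layers by μ_θ (2 steps, strictly decreasing):
  μ^(1)=8; μ^(2)=-12

((0, 3, 3); (4, 0, 0))


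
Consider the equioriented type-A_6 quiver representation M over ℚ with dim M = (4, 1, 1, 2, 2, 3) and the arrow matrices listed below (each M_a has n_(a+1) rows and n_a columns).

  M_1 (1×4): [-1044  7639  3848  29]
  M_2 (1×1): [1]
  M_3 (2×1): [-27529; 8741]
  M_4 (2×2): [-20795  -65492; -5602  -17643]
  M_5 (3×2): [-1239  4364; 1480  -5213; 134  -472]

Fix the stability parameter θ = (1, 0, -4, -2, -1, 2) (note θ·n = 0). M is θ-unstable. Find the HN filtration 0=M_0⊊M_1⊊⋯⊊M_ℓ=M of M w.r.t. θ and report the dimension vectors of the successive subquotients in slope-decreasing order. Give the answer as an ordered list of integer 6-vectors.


Barcode: M ≅ I[1,1]^3, I[1,6], I[4,6], I[6,6]. HN layers by μ_θ (5 steps, strictly decreasing):
  μ^(1)=2; μ^(2)=1; μ^(3)=-1; μ^(4)=-5/4; μ^(5)=-2

((0, 0, 0, 0, 0, 3); (3, 0, 0, 0, 0, 0); (0, 0, 0, 0, 2, 0); (1, 1, 1, 1, 0, 0); (0, 0, 0, 1, 0, 0))


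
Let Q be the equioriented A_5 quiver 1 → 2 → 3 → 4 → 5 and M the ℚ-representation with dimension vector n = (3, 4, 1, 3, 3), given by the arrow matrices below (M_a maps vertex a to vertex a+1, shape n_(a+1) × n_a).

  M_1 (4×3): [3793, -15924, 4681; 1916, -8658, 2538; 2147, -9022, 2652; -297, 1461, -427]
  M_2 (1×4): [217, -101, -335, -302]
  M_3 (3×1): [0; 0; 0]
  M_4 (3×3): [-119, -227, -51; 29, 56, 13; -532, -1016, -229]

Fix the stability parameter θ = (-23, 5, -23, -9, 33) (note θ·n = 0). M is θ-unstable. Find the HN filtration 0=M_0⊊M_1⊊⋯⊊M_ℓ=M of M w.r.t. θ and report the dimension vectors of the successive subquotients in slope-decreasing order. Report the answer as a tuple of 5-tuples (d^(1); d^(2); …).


Interval decomposition of M: I[1,2]^2, I[1,3], I[2,2], I[4,5]^3.
HN type (ℓ=4): μ^(1)=33; μ^(2)=5; μ^(3)=-9; μ^(4)=-23

((0, 0, 0, 0, 3); (0, 3, 0, 0, 0); (0, 1, 1, 3, 0); (3, 0, 0, 0, 0))


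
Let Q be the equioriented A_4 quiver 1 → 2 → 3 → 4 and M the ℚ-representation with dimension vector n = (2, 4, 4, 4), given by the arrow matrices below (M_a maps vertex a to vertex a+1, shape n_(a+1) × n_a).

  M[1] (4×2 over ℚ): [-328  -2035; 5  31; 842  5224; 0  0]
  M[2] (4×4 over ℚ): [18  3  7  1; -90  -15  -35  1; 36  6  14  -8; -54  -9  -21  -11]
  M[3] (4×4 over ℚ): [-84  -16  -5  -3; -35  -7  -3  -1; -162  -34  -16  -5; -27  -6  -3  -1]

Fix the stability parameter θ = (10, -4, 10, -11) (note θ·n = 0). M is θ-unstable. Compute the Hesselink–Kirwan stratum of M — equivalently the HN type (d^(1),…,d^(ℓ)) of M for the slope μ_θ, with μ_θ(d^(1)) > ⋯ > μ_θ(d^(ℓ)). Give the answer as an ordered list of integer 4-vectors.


Barcode: M ≅ I[1,2], I[1,4], I[2,2], I[2,4], I[3,4]^2. HN layers by μ_θ (4 steps, strictly decreasing):
  μ^(1)=3; μ^(2)=5/4; μ^(3)=-1/2; μ^(4)=-4

((1, 1, 0, 0); (1, 1, 1, 1); (0, 0, 3, 3); (0, 2, 0, 0))


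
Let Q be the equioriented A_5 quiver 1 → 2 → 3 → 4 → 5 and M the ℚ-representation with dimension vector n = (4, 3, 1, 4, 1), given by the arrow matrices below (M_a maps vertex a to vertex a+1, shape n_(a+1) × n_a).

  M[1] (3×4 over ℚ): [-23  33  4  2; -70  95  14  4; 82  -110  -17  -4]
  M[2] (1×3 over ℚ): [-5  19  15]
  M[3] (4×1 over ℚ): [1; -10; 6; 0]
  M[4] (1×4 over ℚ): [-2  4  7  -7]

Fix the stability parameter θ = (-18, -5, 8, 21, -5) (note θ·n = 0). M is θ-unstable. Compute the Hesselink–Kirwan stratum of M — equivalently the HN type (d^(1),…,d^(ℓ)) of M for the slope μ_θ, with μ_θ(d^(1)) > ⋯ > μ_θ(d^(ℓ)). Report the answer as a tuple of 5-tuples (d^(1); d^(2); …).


Barcode: M ≅ I[1,1], I[1,2]^2, I[1,4], I[4,4]^2, I[4,5]. HN layers by μ_θ (4 steps, strictly decreasing):
  μ^(1)=21; μ^(2)=8; μ^(3)=-5; μ^(4)=-18

((0, 0, 0, 3, 0); (0, 0, 1, 1, 1); (0, 3, 0, 0, 0); (4, 0, 0, 0, 0))


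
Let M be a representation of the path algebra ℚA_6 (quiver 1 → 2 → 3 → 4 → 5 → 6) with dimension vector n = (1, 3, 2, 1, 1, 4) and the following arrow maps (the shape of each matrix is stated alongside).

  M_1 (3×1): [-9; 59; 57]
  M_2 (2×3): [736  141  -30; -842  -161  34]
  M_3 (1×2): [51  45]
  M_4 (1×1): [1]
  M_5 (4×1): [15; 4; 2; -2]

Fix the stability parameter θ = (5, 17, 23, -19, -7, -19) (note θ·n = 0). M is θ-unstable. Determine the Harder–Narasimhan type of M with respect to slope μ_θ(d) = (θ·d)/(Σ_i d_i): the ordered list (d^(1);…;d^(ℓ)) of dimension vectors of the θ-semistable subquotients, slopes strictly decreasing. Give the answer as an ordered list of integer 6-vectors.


Via rank(M_{q-1}∘⋯∘M_p): M ≅ I[1,3], I[2,2], I[2,6], I[6,6]^3.
μ_θ-semistable layers: μ^(1)=23; μ^(2)=17; μ^(3)=5; μ^(4)=-1; μ^(5)=-19

((0, 0, 1, 0, 0, 0); (0, 2, 0, 0, 0, 0); (1, 0, 0, 0, 0, 0); (0, 1, 1, 1, 1, 1); (0, 0, 0, 0, 0, 3))


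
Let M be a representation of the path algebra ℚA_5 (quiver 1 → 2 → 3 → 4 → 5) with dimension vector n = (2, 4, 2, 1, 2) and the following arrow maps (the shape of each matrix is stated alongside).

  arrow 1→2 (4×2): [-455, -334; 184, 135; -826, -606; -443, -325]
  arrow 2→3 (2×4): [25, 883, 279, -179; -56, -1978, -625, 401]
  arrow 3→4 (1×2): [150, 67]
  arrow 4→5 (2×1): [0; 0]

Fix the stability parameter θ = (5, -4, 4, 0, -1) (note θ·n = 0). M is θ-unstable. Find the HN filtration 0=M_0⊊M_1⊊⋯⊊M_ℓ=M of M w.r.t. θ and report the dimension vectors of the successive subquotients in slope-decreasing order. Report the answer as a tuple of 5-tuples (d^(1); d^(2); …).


Interval decomposition of M: I[1,2], I[1,4], I[2,2], I[2,3], I[5,5]^2.
HN type (ℓ=5): μ^(1)=4; μ^(2)=2; μ^(3)=1/2; μ^(4)=-1; μ^(5)=-4

((0, 0, 1, 0, 0); (0, 0, 1, 1, 0); (2, 2, 0, 0, 0); (0, 0, 0, 0, 2); (0, 2, 0, 0, 0))


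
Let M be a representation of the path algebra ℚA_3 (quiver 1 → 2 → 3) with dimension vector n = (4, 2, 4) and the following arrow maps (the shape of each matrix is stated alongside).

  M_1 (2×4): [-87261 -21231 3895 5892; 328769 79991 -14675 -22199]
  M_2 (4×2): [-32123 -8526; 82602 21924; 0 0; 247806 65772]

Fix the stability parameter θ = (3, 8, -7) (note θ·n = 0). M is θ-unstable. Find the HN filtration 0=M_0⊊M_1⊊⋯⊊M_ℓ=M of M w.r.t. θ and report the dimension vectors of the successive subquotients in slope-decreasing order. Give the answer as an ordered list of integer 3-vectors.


Barcode: M ≅ I[1,1]^2, I[1,2], I[1,3], I[3,3]^3. HN layers by μ_θ (4 steps, strictly decreasing):
  μ^(1)=8; μ^(2)=3; μ^(3)=4/3; μ^(4)=-7

((0, 1, 0); (3, 0, 0); (1, 1, 1); (0, 0, 3))


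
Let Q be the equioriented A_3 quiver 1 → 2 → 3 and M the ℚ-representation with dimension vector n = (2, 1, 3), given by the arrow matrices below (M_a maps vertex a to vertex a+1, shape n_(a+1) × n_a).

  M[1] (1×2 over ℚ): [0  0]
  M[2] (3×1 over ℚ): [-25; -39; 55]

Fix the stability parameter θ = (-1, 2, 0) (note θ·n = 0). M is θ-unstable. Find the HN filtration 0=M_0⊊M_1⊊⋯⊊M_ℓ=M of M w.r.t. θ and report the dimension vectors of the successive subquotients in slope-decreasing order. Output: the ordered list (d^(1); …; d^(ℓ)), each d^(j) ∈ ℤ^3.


Interval decomposition of M: I[1,1]^2, I[2,3], I[3,3]^2.
HN type (ℓ=3): μ^(1)=1; μ^(2)=0; μ^(3)=-1

((0, 1, 1); (0, 0, 2); (2, 0, 0))


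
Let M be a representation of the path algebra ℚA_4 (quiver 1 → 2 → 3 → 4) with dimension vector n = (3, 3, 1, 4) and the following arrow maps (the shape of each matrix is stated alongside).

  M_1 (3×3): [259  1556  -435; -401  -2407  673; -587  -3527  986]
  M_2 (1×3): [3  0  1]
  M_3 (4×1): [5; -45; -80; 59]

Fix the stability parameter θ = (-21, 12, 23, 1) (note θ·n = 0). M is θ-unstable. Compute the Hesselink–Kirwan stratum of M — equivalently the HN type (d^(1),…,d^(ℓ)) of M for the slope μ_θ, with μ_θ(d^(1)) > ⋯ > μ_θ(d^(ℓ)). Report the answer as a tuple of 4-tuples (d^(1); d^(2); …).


Via rank(M_{q-1}∘⋯∘M_p): M ≅ I[1,2]^2, I[1,4], I[4,4]^3.
μ_θ-semistable layers: μ^(1)=12; μ^(2)=1; μ^(3)=-21

((0, 3, 1, 1); (0, 0, 0, 3); (3, 0, 0, 0))


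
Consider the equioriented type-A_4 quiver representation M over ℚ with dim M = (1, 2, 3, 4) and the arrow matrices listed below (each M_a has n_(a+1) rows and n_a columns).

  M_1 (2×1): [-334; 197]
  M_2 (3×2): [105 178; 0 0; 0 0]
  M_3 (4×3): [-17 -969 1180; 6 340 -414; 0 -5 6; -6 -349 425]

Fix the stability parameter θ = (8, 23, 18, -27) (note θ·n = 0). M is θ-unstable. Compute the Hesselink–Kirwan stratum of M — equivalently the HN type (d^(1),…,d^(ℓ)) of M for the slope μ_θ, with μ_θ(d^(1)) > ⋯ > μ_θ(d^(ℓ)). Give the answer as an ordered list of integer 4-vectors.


Barcode: M ≅ I[1,4], I[2,2], I[3,4]^2, I[4,4]. HN layers by μ_θ (4 steps, strictly decreasing):
  μ^(1)=23; μ^(2)=11/2; μ^(3)=-9/2; μ^(4)=-27

((0, 1, 0, 0); (1, 1, 1, 1); (0, 0, 2, 2); (0, 0, 0, 1))


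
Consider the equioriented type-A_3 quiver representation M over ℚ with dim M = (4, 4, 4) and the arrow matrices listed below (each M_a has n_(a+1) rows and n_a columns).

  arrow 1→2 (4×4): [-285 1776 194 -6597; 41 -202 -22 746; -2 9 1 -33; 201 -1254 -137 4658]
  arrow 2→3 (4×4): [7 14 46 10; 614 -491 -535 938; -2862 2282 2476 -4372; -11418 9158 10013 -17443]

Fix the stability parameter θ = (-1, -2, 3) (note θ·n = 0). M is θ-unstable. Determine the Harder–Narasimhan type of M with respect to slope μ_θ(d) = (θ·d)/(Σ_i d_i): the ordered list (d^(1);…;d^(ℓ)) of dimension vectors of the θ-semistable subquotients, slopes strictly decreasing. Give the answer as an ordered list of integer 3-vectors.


Barcode: M ≅ I[1,3]^4. HN layers by μ_θ (2 steps, strictly decreasing):
  μ^(1)=3; μ^(2)=-3/2

((0, 0, 4); (4, 4, 0))


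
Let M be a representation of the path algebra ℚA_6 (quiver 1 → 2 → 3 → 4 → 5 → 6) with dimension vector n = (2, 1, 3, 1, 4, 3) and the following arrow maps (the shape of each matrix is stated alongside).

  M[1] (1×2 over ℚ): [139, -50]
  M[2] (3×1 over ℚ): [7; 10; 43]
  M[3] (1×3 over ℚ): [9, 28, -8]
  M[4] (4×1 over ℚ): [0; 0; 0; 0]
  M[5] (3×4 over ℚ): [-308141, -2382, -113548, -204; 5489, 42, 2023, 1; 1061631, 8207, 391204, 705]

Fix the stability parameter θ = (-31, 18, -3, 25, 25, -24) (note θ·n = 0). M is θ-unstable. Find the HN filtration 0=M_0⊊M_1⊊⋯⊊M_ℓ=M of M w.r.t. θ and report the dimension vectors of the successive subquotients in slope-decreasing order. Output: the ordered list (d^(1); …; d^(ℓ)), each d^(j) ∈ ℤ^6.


Interval decomposition of M: I[1,1], I[1,4], I[3,3]^2, I[5,5], I[5,6]^3.
HN type (ℓ=5): μ^(1)=25; μ^(2)=15/2; μ^(3)=1/2; μ^(4)=-3; μ^(5)=-31

((0, 0, 0, 1, 1, 0); (0, 1, 1, 0, 0, 0); (0, 0, 0, 0, 3, 3); (0, 0, 2, 0, 0, 0); (2, 0, 0, 0, 0, 0))


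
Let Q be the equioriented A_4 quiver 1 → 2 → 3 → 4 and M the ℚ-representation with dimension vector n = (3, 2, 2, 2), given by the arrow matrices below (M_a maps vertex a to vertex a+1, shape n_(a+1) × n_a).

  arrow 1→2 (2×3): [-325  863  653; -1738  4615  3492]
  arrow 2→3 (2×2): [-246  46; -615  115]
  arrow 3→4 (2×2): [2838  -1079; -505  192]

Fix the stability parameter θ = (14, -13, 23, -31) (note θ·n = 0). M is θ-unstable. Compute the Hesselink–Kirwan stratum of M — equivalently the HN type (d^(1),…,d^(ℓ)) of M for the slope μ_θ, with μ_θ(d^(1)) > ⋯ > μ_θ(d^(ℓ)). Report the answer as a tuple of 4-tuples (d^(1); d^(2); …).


Interval decomposition of M: I[1,1], I[1,2], I[1,4], I[3,4].
HN type (ℓ=4): μ^(1)=14; μ^(2)=1/2; μ^(3)=-7/4; μ^(4)=-4

((1, 0, 0, 0); (1, 1, 0, 0); (1, 1, 1, 1); (0, 0, 1, 1))


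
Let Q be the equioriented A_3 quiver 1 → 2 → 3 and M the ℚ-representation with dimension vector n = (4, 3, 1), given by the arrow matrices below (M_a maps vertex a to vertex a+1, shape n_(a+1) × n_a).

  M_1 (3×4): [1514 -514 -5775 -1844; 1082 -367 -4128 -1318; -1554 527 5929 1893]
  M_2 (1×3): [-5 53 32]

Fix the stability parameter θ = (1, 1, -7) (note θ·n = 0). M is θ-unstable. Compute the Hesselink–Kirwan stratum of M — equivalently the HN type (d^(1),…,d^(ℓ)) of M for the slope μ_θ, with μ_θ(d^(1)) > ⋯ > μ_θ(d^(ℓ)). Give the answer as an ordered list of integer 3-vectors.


Barcode: M ≅ I[1,1], I[1,2]^2, I[1,3]. HN layers by μ_θ (2 steps, strictly decreasing):
  μ^(1)=1; μ^(2)=-5/3

((3, 2, 0); (1, 1, 1))


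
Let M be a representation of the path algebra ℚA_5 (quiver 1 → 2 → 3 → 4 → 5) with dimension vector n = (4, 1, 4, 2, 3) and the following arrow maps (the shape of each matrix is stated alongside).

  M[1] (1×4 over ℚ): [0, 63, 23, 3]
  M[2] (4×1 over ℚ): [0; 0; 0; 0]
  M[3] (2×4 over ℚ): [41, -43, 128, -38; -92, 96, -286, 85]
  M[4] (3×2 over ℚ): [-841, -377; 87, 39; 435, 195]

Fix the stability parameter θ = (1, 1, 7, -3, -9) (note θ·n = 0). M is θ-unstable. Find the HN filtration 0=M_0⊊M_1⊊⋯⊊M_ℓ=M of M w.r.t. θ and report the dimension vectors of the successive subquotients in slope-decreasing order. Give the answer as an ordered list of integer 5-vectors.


Via rank(M_{q-1}∘⋯∘M_p): M ≅ I[1,1]^3, I[1,2], I[3,3]^2, I[3,4], I[3,5], I[5,5]^2.
μ_θ-semistable layers: μ^(1)=7; μ^(2)=2; μ^(3)=1; μ^(4)=-5/3; μ^(5)=-9

((0, 0, 2, 0, 0); (0, 0, 1, 1, 0); (4, 1, 0, 0, 0); (0, 0, 1, 1, 1); (0, 0, 0, 0, 2))


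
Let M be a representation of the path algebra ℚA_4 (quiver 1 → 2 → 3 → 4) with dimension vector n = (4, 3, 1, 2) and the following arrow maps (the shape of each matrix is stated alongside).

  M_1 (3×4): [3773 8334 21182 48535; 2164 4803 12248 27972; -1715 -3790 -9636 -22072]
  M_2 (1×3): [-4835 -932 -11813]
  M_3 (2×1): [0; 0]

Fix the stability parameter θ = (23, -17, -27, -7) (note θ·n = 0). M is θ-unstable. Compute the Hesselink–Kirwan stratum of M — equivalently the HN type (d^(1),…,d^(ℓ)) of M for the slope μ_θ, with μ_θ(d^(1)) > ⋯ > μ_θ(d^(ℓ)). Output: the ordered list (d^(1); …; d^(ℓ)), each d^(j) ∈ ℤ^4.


Via rank(M_{q-1}∘⋯∘M_p): M ≅ I[1,1], I[1,2]^2, I[1,3], I[4,4]^2.
μ_θ-semistable layers: μ^(1)=23; μ^(2)=3; μ^(3)=-7

((1, 0, 0, 0); (2, 2, 0, 0); (1, 1, 1, 2))


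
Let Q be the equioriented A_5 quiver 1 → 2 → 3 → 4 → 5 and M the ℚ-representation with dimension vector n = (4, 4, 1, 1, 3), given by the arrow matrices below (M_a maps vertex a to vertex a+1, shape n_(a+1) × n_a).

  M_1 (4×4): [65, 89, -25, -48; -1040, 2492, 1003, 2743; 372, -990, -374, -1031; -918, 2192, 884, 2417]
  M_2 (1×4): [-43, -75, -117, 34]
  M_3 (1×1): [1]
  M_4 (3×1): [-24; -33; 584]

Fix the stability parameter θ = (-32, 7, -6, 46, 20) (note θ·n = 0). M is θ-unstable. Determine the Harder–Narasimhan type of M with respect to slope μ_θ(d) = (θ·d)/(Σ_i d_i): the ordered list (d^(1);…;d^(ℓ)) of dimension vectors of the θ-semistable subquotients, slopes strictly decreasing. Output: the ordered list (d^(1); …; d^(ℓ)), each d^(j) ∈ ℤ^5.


Barcode: M ≅ I[1,2]^3, I[1,5], I[5,5]^2. HN layers by μ_θ (5 steps, strictly decreasing):
  μ^(1)=33; μ^(2)=20; μ^(3)=7; μ^(4)=1/2; μ^(5)=-32

((0, 0, 0, 1, 1); (0, 0, 0, 0, 2); (0, 3, 0, 0, 0); (0, 1, 1, 0, 0); (4, 0, 0, 0, 0))


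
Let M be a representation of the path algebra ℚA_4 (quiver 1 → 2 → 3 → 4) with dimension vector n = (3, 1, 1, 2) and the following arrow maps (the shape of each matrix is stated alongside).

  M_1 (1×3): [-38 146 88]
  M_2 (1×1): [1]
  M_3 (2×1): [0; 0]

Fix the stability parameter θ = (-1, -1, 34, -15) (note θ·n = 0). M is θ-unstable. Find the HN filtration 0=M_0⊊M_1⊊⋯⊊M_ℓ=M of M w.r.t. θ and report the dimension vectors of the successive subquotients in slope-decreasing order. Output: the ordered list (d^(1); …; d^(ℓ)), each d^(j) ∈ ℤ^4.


Barcode: M ≅ I[1,1]^2, I[1,3], I[4,4]^2. HN layers by μ_θ (3 steps, strictly decreasing):
  μ^(1)=34; μ^(2)=-1; μ^(3)=-15

((0, 0, 1, 0); (3, 1, 0, 0); (0, 0, 0, 2))


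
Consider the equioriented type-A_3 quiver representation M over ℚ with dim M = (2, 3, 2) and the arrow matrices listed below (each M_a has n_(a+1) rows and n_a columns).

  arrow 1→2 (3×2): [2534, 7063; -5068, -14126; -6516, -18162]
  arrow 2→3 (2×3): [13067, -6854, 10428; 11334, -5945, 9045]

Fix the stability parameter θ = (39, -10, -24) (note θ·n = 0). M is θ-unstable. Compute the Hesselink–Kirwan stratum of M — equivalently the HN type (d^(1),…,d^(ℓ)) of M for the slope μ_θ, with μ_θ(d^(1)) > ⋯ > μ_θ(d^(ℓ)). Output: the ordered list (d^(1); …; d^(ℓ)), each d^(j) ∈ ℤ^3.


Via rank(M_{q-1}∘⋯∘M_p): M ≅ I[1,1], I[1,3], I[2,2], I[2,3].
μ_θ-semistable layers: μ^(1)=39; μ^(2)=5/3; μ^(3)=-10; μ^(4)=-17

((1, 0, 0); (1, 1, 1); (0, 1, 0); (0, 1, 1))


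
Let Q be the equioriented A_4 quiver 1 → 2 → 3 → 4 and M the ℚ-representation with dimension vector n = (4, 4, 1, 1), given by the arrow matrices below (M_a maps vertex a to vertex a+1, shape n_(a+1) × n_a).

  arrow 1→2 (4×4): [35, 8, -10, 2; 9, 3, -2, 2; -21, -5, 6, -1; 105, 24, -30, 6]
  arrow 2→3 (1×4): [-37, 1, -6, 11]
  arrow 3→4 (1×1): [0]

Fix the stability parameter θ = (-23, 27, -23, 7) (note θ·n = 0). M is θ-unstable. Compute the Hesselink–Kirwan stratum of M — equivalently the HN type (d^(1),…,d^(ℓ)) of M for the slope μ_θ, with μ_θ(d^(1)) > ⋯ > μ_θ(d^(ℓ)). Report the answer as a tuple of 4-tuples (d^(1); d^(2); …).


Interval decomposition of M: I[1,1], I[1,2]^2, I[1,3], I[2,2], I[4,4].
HN type (ℓ=4): μ^(1)=27; μ^(2)=7; μ^(3)=2; μ^(4)=-23

((0, 3, 0, 0); (0, 0, 0, 1); (0, 1, 1, 0); (4, 0, 0, 0))


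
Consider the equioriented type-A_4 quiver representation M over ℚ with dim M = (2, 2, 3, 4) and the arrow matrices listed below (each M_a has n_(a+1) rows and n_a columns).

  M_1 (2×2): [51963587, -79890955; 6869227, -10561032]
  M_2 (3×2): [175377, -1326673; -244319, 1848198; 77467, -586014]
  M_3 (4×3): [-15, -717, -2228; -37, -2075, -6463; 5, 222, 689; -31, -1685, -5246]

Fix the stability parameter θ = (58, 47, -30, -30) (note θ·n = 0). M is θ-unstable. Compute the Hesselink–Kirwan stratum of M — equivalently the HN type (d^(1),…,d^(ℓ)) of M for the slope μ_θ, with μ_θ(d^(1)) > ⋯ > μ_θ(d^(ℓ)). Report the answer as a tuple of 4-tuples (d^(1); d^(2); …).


Interval decomposition of M: I[1,4]^2, I[3,4], I[4,4].
HN type (ℓ=2): μ^(1)=45/4; μ^(2)=-30

((2, 2, 2, 2); (0, 0, 1, 2))


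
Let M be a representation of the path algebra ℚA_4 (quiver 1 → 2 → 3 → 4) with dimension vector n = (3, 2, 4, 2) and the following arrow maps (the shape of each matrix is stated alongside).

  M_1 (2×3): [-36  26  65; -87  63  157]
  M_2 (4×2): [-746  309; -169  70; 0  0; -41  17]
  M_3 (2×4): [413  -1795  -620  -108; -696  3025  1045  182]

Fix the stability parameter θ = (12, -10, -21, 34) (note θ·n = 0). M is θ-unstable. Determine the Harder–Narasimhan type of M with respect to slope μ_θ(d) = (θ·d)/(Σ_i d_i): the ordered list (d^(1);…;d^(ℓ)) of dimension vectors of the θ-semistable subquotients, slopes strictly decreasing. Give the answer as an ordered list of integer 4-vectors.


Barcode: M ≅ I[1,1], I[1,4]^2, I[3,3]^2. HN layers by μ_θ (4 steps, strictly decreasing):
  μ^(1)=34; μ^(2)=12; μ^(3)=-19/3; μ^(4)=-21

((0, 0, 0, 2); (1, 0, 0, 0); (2, 2, 2, 0); (0, 0, 2, 0))


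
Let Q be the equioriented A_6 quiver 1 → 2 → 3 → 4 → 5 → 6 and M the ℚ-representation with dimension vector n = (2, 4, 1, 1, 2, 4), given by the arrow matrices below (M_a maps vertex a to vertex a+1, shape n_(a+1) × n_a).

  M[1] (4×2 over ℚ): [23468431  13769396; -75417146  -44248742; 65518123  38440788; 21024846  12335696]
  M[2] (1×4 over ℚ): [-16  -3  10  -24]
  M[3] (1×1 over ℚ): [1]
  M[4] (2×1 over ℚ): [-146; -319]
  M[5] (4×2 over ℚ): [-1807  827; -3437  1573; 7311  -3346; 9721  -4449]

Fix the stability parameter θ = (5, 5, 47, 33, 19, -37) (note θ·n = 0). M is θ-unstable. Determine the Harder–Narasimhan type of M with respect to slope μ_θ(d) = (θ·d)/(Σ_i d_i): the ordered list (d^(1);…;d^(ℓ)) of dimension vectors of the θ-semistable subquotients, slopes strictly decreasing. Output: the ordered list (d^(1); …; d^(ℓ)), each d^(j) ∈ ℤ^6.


Interval decomposition of M: I[1,2], I[1,6], I[2,2]^2, I[5,6], I[6,6]^2.
HN type (ℓ=4): μ^(1)=31/2; μ^(2)=5; μ^(3)=-9; μ^(4)=-37

((0, 0, 1, 1, 1, 1); (2, 4, 0, 0, 0, 0); (0, 0, 0, 0, 1, 1); (0, 0, 0, 0, 0, 2))


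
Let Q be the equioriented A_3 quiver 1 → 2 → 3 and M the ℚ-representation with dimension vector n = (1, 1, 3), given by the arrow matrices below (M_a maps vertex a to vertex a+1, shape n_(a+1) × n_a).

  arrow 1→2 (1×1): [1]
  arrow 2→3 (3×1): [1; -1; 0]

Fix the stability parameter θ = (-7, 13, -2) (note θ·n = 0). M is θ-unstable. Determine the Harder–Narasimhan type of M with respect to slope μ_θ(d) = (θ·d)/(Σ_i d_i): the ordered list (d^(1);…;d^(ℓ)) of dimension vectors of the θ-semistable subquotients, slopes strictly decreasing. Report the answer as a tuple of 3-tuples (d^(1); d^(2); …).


Barcode: M ≅ I[1,3], I[3,3]^2. HN layers by μ_θ (3 steps, strictly decreasing):
  μ^(1)=11/2; μ^(2)=-2; μ^(3)=-7

((0, 1, 1); (0, 0, 2); (1, 0, 0))


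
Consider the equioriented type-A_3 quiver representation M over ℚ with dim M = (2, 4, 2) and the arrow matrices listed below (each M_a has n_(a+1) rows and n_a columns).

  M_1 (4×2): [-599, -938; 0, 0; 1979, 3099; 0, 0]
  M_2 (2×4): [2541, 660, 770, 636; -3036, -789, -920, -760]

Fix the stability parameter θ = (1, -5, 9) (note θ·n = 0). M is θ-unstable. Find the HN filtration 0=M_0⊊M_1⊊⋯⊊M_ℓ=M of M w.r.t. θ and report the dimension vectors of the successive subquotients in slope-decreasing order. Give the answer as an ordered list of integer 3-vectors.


Via rank(M_{q-1}∘⋯∘M_p): M ≅ I[1,2], I[1,3], I[2,2], I[2,3].
μ_θ-semistable layers: μ^(1)=9; μ^(2)=-2; μ^(3)=-5

((0, 0, 2); (2, 2, 0); (0, 2, 0))


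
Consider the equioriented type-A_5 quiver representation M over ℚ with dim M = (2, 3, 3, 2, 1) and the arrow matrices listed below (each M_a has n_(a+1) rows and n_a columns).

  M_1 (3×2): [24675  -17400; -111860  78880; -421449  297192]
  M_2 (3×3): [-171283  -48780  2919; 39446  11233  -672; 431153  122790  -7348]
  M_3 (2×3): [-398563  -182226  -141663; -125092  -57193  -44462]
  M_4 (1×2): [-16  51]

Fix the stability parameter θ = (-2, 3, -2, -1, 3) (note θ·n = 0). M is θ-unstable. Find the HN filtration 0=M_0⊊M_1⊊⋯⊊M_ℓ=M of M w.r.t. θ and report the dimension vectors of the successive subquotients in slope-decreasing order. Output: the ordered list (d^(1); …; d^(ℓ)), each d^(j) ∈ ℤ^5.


Interval decomposition of M: I[1,1], I[1,4], I[2,3], I[2,5].
HN type (ℓ=4): μ^(1)=3; μ^(2)=1/2; μ^(3)=0; μ^(4)=-2

((0, 0, 0, 0, 1); (0, 1, 1, 0, 0); (0, 2, 2, 2, 0); (2, 0, 0, 0, 0))


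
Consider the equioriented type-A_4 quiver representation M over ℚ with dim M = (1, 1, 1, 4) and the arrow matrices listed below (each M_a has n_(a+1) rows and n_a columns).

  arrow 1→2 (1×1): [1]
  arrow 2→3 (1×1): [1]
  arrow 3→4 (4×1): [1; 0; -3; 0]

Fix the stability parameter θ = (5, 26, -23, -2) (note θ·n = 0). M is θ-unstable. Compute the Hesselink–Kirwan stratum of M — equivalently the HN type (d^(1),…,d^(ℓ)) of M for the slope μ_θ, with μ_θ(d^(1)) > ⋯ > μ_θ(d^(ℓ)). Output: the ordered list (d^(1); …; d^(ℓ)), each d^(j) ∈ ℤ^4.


Barcode: M ≅ I[1,4], I[4,4]^3. HN layers by μ_θ (2 steps, strictly decreasing):
  μ^(1)=3/2; μ^(2)=-2

((1, 1, 1, 1); (0, 0, 0, 3))


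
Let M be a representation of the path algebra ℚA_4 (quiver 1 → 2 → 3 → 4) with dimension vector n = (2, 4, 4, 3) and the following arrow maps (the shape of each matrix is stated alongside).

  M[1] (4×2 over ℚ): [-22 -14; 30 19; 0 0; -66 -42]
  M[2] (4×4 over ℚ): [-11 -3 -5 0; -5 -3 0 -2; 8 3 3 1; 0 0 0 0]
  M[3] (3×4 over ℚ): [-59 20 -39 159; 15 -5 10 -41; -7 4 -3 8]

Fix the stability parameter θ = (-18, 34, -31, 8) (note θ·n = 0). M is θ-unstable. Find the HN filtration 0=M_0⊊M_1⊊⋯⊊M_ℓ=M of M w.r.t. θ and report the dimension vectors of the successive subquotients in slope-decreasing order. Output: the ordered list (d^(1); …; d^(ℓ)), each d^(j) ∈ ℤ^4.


Barcode: M ≅ I[1,2], I[1,3], I[2,4]^2, I[3,4]. HN layers by μ_θ (5 steps, strictly decreasing):
  μ^(1)=34; μ^(2)=8; μ^(3)=3/2; μ^(4)=-18; μ^(5)=-31

((0, 1, 0, 0); (0, 0, 0, 3); (0, 3, 3, 0); (2, 0, 0, 0); (0, 0, 1, 0))


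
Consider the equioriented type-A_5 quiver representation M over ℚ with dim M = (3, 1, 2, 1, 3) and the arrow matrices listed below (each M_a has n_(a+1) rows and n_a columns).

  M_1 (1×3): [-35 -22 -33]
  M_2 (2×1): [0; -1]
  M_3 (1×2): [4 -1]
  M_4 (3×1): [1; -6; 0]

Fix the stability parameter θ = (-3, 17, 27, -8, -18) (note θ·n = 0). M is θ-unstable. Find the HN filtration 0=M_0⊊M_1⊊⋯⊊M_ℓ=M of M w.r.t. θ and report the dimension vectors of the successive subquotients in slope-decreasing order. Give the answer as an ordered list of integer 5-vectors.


Via rank(M_{q-1}∘⋯∘M_p): M ≅ I[1,1]^2, I[1,5], I[3,3], I[5,5]^2.
μ_θ-semistable layers: μ^(1)=27; μ^(2)=9/2; μ^(3)=-3; μ^(4)=-18

((0, 0, 1, 0, 0); (0, 1, 1, 1, 1); (3, 0, 0, 0, 0); (0, 0, 0, 0, 2))


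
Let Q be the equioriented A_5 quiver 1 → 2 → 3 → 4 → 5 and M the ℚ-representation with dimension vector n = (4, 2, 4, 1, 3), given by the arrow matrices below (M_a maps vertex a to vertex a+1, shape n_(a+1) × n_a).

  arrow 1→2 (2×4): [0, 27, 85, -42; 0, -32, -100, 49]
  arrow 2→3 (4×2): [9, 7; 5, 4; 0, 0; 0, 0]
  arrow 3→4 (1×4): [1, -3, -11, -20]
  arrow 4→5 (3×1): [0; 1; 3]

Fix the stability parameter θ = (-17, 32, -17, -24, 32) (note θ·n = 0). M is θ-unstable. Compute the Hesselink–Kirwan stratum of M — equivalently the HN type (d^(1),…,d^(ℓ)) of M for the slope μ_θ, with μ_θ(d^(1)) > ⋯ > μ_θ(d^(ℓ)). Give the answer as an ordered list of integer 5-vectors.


Via rank(M_{q-1}∘⋯∘M_p): M ≅ I[1,1]^2, I[1,3], I[1,5], I[3,3]^2, I[5,5]^2.
μ_θ-semistable layers: μ^(1)=32; μ^(2)=15/2; μ^(3)=-3; μ^(4)=-17

((0, 0, 0, 0, 3); (0, 1, 1, 0, 0); (0, 1, 1, 1, 0); (4, 0, 2, 0, 0))


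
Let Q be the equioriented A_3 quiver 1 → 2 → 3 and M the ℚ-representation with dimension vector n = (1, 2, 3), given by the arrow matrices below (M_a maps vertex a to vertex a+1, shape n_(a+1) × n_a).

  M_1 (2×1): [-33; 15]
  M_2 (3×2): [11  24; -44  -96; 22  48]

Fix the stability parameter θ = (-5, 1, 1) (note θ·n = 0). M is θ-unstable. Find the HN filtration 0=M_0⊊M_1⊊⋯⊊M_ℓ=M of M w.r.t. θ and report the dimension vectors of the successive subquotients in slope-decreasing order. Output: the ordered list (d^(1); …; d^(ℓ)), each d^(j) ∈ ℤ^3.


Via rank(M_{q-1}∘⋯∘M_p): M ≅ I[1,3], I[2,2], I[3,3]^2.
μ_θ-semistable layers: μ^(1)=1; μ^(2)=-5

((0, 2, 3); (1, 0, 0))


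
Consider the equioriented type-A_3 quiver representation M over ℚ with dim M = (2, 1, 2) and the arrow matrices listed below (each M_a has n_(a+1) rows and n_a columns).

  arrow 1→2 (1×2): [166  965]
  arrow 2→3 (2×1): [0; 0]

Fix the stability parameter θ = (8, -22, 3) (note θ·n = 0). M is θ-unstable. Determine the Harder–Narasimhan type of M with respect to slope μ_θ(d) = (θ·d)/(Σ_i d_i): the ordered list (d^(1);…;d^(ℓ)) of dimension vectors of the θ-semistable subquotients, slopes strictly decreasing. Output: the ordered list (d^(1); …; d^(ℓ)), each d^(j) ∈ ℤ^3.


Via rank(M_{q-1}∘⋯∘M_p): M ≅ I[1,1], I[1,2], I[3,3]^2.
μ_θ-semistable layers: μ^(1)=8; μ^(2)=3; μ^(3)=-7

((1, 0, 0); (0, 0, 2); (1, 1, 0))


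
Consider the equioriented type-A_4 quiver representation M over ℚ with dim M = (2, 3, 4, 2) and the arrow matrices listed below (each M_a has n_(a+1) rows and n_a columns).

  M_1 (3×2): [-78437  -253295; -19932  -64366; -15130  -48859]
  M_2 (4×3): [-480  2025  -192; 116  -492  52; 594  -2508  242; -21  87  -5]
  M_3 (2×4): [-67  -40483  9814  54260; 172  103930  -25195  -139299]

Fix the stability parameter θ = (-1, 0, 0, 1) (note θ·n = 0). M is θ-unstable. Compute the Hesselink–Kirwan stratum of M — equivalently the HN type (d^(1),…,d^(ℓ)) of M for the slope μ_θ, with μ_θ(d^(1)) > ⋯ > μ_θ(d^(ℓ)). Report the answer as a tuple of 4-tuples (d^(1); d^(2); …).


Barcode: M ≅ I[1,4]^2, I[2,2], I[3,3]^2. HN layers by μ_θ (3 steps, strictly decreasing):
  μ^(1)=1; μ^(2)=0; μ^(3)=-1

((0, 0, 0, 2); (0, 3, 4, 0); (2, 0, 0, 0))
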